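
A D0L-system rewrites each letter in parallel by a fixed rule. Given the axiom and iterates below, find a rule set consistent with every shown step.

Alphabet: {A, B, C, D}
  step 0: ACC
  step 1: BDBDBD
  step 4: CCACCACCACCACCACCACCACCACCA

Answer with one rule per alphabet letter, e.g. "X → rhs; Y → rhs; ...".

  step 0 ⇒ step 1: ACC ⇒ BD·BD·BD
    A ↦ BD
    C ↦ BD
    B ↦ C  (constrained at step 1)
    D ↦ CA  (constrained at step 1)

A->BD, B->C, C->BD, D->CA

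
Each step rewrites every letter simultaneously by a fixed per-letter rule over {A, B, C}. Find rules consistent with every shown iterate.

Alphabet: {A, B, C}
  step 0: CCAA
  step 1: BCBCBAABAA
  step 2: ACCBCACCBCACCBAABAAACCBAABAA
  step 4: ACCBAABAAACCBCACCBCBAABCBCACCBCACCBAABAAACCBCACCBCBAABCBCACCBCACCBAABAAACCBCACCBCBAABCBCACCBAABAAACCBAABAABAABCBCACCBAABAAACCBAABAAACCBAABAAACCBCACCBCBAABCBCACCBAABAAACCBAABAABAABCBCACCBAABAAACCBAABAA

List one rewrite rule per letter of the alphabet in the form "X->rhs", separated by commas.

A->BAA, B->ACC, C->BC

  step 1 ⇒ step 2: BCBCBAABAA ⇒ ACC·BC·ACC·BC·ACC·BAA·BAA·ACC·BAA·BAA
    A ↦ BAA
    B ↦ ACC
    C ↦ BC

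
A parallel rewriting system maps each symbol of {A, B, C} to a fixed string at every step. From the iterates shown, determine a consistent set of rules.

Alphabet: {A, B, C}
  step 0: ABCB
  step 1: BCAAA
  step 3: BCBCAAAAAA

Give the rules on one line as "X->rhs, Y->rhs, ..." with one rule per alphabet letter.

  step 0 ⇒ step 1: ABCB ⇒ BC·A·A·A
    A ↦ BC
    B ↦ A
    C ↦ A

A->BC, B->A, C->A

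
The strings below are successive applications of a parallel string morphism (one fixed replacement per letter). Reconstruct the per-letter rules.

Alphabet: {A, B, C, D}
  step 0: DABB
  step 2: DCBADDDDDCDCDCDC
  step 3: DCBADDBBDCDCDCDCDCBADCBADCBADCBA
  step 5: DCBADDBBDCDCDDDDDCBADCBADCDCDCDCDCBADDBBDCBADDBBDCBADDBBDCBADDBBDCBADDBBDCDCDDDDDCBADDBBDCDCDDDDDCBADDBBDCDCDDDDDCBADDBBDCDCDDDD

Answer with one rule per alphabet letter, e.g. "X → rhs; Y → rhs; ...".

  step 2 ⇒ step 3: DCBADDDDDCDCDCDC ⇒ DC·BA·DD·BB·DC·DC·DC·DC·DC·BA·DC·BA·DC·BA·DC·BA
    A ↦ BB
    B ↦ DD
    C ↦ BA
    D ↦ DC

A->BB, B->DD, C->BA, D->DC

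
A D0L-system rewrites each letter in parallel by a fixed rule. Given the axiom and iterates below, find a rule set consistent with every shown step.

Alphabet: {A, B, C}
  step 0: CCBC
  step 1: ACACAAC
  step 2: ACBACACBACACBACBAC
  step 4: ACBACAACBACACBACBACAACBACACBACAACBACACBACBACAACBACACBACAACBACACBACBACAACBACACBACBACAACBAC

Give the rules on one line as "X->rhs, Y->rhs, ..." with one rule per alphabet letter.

  step 1 ⇒ step 2: ACACAAC ⇒ ACB·AC·ACB·AC·ACB·ACB·AC
    A ↦ ACB
    C ↦ AC
  step 0 ⇒ step 1: CCBC ⇒ AC·AC·A·AC
    B ↦ A

A->ACB, B->A, C->AC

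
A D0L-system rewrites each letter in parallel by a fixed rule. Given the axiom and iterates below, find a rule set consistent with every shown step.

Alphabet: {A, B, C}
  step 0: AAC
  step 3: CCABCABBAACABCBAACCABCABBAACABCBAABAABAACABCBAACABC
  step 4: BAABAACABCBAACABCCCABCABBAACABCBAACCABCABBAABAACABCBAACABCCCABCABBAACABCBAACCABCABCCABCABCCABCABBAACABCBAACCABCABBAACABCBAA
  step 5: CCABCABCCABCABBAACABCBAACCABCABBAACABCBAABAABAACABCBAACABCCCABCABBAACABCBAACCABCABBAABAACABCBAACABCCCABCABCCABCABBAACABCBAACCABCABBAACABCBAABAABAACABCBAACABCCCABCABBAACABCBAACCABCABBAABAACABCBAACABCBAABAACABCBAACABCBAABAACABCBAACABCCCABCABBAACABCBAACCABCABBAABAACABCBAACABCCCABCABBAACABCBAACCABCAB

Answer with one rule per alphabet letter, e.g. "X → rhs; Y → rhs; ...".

A->CAB, B->C, C->BAA

  step 4 ⇒ step 5: BAABAACABCBAACABCCCABCABBAACABCBAACCABCABBAABAACABCBAACABCCCABCABBAACABCBAACCABCABCCABCABCCABCABBAACABCBAACCABCABBAACABCBAA ⇒ C·CAB·CAB·C·CAB·CAB·BAA·CAB·C·BAA·C·CAB·CAB·BAA·CAB·C·BAA·BAA·BAA·CAB·C·BAA·CAB·C·C·CAB·CAB·BAA·CAB·C·BAA·C·CAB·CAB·BAA·BAA·CAB·C·BAA·CAB·C·C·CAB·CAB·C·CAB·CAB·BAA·CAB·C·BAA·C·CAB·CAB·BAA·CAB·C·BAA·BAA·BAA·CAB·C·BAA·CAB·C·C·CAB·CAB·BAA·CAB·C·BAA·C·CAB·CAB·BAA·BAA·CAB·C·BAA·CAB·C·BAA·BAA·CAB·C·BAA·CAB·C·BAA·BAA·CAB·C·BAA·CAB·C·C·CAB·CAB·BAA·CAB·C·BAA·C·CAB·CAB·BAA·BAA·CAB·C·BAA·CAB·C·C·CAB·CAB·BAA·CAB·C·BAA·C·CAB·CAB
    A ↦ CAB
    B ↦ C
    C ↦ BAA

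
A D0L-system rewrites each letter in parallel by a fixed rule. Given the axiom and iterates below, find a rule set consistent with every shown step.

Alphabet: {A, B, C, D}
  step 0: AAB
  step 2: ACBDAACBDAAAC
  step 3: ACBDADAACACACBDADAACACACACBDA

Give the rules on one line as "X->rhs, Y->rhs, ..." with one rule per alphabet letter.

  step 2 ⇒ step 3: ACBDAACBDAAAC ⇒ AC·BDA·D·AAC·AC·AC·BDA·D·AAC·AC·AC·AC·BDA
    A ↦ AC
    B ↦ D
    C ↦ BDA
    D ↦ AAC

A->AC, B->D, C->BDA, D->AAC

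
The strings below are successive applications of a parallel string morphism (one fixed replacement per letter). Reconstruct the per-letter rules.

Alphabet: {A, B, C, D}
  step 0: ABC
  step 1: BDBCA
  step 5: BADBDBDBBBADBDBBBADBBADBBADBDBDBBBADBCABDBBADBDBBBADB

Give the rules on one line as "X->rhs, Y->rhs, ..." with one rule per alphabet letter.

A->B, B->DB, C->CA, D->BA

  step 0 ⇒ step 1: ABC ⇒ B·DB·CA
    A ↦ B
    B ↦ DB
    C ↦ CA
    D ↦ BA  (constrained at step 1)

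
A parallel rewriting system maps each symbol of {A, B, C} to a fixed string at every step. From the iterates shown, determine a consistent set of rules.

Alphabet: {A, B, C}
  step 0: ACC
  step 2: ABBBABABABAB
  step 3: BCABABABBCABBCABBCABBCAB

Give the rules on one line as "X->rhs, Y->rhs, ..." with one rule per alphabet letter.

A->BC, B->AB, C->BB

  step 2 ⇒ step 3: ABBBABABABAB ⇒ BC·AB·AB·AB·BC·AB·BC·AB·BC·AB·BC·AB
    A ↦ BC
    B ↦ AB
    C ↦ BB  (constrained at step 0)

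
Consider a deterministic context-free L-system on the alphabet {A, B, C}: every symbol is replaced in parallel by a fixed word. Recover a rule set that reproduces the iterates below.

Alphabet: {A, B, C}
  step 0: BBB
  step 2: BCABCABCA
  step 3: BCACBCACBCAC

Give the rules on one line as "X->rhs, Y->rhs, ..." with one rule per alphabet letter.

A->C, B->BC, C->A

  step 2 ⇒ step 3: BCABCABCA ⇒ BC·A·C·BC·A·C·BC·A·C
    A ↦ C
    B ↦ BC
    C ↦ A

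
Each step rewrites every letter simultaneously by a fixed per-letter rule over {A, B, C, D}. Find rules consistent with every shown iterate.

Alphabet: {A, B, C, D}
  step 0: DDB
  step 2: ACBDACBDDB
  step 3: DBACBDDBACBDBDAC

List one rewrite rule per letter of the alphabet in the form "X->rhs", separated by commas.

  step 2 ⇒ step 3: ACBDACBDDB ⇒ D·B·AC·BD·D·B·AC·BD·BD·AC
    A ↦ D
    B ↦ AC
    C ↦ B
    D ↦ BD

A->D, B->AC, C->B, D->BD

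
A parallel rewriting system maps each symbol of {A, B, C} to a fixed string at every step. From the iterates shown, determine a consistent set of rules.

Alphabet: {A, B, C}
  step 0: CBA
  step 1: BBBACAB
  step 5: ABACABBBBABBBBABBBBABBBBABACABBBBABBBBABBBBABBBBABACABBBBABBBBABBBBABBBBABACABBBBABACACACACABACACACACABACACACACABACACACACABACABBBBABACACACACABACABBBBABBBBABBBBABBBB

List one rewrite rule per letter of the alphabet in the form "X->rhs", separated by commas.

A->AB, B->AC, C->BBB

  step 0 ⇒ step 1: CBA ⇒ BBB·AC·AB
    A ↦ AB
    B ↦ AC
    C ↦ BBB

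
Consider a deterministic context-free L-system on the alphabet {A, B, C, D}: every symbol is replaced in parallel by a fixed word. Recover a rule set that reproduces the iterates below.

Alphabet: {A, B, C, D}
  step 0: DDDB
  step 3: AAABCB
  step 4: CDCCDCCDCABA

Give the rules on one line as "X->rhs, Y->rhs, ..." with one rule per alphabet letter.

A->CDC, B->A, C->B, D->C

  step 3 ⇒ step 4: AAABCB ⇒ CDC·CDC·CDC·A·B·A
    A ↦ CDC
    B ↦ A
    C ↦ B
    D ↦ C  (constrained at step 0)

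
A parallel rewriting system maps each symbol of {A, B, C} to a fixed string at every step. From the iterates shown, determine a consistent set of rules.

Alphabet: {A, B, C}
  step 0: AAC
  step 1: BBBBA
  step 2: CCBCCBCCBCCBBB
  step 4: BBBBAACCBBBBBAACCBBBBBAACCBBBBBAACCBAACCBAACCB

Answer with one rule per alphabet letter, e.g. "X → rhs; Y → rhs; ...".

  step 1 ⇒ step 2: BBBBA ⇒ CCB·CCB·CCB·CCB·BB
    A ↦ BB
    B ↦ CCB
  step 0 ⇒ step 1: AAC ⇒ BB·BB·A
    C ↦ A

A->BB, B->CCB, C->A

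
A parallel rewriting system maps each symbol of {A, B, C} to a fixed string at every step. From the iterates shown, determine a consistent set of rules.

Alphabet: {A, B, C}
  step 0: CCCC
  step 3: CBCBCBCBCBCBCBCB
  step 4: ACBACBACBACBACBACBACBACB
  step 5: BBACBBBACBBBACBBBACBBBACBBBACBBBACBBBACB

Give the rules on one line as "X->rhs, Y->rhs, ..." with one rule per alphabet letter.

A->BB, B->CB, C->A

  step 4 ⇒ step 5: ACBACBACBACBACBACBACBACB ⇒ BB·A·CB·BB·A·CB·BB·A·CB·BB·A·CB·BB·A·CB·BB·A·CB·BB·A·CB·BB·A·CB
    A ↦ BB
    B ↦ CB
    C ↦ A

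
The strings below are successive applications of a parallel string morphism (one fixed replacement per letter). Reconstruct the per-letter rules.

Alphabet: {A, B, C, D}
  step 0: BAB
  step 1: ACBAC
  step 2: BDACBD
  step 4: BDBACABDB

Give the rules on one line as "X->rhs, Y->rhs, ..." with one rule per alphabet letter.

  step 1 ⇒ step 2: ACBAC ⇒ B·D·AC·B·D
    A ↦ B
    B ↦ AC
    C ↦ D
    D ↦ A  (constrained at step 2)

A->B, B->AC, C->D, D->A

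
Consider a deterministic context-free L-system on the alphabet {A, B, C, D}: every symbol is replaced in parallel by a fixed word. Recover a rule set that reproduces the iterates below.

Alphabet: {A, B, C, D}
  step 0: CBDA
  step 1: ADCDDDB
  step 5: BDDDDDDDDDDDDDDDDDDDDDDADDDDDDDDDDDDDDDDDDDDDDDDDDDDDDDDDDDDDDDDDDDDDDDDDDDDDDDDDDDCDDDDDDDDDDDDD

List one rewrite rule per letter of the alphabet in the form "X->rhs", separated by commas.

  step 0 ⇒ step 1: CBDA ⇒ AD·CD·DD·B
    A ↦ B
    B ↦ CD
    C ↦ AD
    D ↦ DD

A->B, B->CD, C->AD, D->DD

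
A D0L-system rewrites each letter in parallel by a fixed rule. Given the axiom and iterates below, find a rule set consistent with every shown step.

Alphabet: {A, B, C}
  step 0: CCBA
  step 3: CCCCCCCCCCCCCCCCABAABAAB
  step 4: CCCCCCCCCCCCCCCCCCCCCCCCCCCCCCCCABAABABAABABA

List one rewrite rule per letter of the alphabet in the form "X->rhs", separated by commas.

A->AB, B->A, C->CC

  step 3 ⇒ step 4: CCCCCCCCCCCCCCCCABAABAAB ⇒ CC·CC·CC·CC·CC·CC·CC·CC·CC·CC·CC·CC·CC·CC·CC·CC·AB·A·AB·AB·A·AB·AB·A
    A ↦ AB
    B ↦ A
    C ↦ CC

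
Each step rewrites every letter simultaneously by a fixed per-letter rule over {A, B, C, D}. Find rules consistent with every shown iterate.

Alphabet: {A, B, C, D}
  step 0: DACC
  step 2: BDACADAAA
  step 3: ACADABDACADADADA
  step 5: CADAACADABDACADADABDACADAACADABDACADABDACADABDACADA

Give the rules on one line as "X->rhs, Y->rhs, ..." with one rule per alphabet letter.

  step 2 ⇒ step 3: BDACADAAA ⇒ A·CA·DA·B·DA·CA·DA·DA·DA
    A ↦ DA
    B ↦ A
    C ↦ B
    D ↦ CA

A->DA, B->A, C->B, D->CA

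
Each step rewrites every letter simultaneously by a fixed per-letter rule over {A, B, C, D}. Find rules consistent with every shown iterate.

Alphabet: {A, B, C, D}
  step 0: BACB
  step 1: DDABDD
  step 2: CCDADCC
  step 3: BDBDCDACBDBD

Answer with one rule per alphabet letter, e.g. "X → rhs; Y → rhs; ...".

  step 2 ⇒ step 3: CCDADCC ⇒ BD·BD·C·DA·C·BD·BD
    A ↦ DA
    C ↦ BD
    D ↦ C
  step 0 ⇒ step 1: BACB ⇒ D·DA·BD·D
    B ↦ D

A->DA, B->D, C->BD, D->C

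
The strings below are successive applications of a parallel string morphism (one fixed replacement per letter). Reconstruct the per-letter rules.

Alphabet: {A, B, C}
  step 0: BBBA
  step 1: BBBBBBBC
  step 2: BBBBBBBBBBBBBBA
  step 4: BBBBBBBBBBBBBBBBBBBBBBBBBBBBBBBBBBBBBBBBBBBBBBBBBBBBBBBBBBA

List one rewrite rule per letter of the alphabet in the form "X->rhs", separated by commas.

  step 1 ⇒ step 2: BBBBBBBC ⇒ BB·BB·BB·BB·BB·BB·BB·A
    B ↦ BB
    C ↦ A
  step 0 ⇒ step 1: BBBA ⇒ BB·BB·BB·BC
    A ↦ BC

A->BC, B->BB, C->A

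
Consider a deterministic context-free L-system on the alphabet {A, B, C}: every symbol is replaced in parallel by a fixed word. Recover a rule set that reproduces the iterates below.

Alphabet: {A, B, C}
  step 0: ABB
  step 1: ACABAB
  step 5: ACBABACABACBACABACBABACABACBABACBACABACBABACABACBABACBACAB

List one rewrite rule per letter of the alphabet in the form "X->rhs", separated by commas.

A->AC, B->AB, C->B

  step 0 ⇒ step 1: ABB ⇒ AC·AB·AB
    A ↦ AC
    B ↦ AB
    C ↦ B  (constrained at step 1)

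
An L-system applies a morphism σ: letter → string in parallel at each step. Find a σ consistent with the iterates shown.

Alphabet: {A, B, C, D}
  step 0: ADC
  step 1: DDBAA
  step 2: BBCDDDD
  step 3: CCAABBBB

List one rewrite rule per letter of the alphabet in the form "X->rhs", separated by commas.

A->DD, B->C, C->AA, D->B

  step 2 ⇒ step 3: BBCDDDD ⇒ C·C·AA·B·B·B·B
    B ↦ C
    C ↦ AA
    D ↦ B
  step 0 ⇒ step 1: ADC ⇒ DD·B·AA
    A ↦ DD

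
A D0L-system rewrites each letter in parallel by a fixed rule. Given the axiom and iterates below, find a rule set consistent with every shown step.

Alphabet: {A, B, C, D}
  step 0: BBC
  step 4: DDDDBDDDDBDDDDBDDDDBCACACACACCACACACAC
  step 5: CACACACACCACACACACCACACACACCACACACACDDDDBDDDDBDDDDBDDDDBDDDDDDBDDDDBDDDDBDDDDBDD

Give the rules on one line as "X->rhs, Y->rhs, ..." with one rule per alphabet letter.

A->DDB, B->C, C->DD, D->CA

  step 4 ⇒ step 5: DDDDBDDDDBDDDDBDDDDBCACACACACCACACACAC ⇒ CA·CA·CA·CA·C·CA·CA·CA·CA·C·CA·CA·CA·CA·C·CA·CA·CA·CA·C·DD·DDB·DD·DDB·DD·DDB·DD·DDB·DD·DD·DDB·DD·DDB·DD·DDB·DD·DDB·DD
    A ↦ DDB
    B ↦ C
    C ↦ DD
    D ↦ CA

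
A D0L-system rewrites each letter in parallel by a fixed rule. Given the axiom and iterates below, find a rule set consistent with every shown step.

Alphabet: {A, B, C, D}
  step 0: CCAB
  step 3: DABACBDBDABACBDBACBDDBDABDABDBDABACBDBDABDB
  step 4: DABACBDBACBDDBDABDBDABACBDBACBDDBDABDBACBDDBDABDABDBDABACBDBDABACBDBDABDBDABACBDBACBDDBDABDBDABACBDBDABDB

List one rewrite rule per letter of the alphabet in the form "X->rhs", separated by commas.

  step 3 ⇒ step 4: DABACBDBDABACBDBACBDDBDABDABDBDABACBDBDABDB ⇒ DAB·ACB·DB·ACB·D·DB·DAB·DB·DAB·ACB·DB·ACB·D·DB·DAB·DB·ACB·D·DB·DAB·DAB·DB·DAB·ACB·DB·DAB·ACB·DB·DAB·DB·DAB·ACB·DB·ACB·D·DB·DAB·DB·DAB·ACB·DB·DAB·DB
    A ↦ ACB
    B ↦ DB
    C ↦ D
    D ↦ DAB

A->ACB, B->DB, C->D, D->DAB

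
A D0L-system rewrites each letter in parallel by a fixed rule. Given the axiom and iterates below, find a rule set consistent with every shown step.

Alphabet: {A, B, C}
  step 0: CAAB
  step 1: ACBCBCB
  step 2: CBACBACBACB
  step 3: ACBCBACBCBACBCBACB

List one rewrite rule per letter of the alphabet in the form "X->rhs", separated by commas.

A->CB, B->CB, C->A

  step 2 ⇒ step 3: CBACBACBACB ⇒ A·CB·CB·A·CB·CB·A·CB·CB·A·CB
    A ↦ CB
    B ↦ CB
    C ↦ A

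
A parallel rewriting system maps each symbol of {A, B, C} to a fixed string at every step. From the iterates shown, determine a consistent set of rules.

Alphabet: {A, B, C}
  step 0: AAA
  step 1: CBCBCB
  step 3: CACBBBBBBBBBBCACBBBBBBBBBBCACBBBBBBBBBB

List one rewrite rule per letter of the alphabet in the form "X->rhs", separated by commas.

A->CB, B->BBB, C->CA

  step 0 ⇒ step 1: AAA ⇒ CB·CB·CB
    A ↦ CB
    B ↦ BBB  (constrained at step 1)
    C ↦ CA  (constrained at step 1)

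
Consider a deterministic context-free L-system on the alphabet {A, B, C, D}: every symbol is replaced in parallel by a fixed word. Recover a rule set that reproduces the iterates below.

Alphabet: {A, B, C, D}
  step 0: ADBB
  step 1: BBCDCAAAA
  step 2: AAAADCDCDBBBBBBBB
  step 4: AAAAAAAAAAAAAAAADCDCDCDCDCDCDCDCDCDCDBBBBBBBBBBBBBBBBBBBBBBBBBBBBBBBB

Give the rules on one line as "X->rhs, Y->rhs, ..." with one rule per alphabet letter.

A->BB, B->AA, C->D, D->CDC

  step 1 ⇒ step 2: BBCDCAAAA ⇒ AA·AA·D·CDC·D·BB·BB·BB·BB
    A ↦ BB
    B ↦ AA
    C ↦ D
    D ↦ CDC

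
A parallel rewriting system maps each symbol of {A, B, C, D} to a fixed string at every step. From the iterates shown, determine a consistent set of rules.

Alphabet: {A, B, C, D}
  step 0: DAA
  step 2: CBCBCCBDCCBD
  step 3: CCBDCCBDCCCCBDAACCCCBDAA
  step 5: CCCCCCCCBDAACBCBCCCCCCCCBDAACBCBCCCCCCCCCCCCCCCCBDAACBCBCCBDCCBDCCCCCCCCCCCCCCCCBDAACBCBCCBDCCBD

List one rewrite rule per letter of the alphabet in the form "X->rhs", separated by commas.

  step 2 ⇒ step 3: CBCBCCBDCCBD ⇒ CC·BD·CC·BD·CC·CC·BD·AA·CC·CC·BD·AA
    B ↦ BD
    C ↦ CC
    D ↦ AA
    A ↦ CB  (constrained at step 0)

A->CB, B->BD, C->CC, D->AA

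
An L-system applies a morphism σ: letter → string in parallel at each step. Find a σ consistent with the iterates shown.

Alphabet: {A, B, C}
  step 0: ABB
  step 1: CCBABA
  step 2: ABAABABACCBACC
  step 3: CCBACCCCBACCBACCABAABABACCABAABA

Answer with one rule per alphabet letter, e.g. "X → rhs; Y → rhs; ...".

  step 2 ⇒ step 3: ABAABABACCBACC ⇒ CC·BA·CC·CC·BA·CC·BA·CC·ABA·ABA·BA·CC·ABA·ABA
    A ↦ CC
    B ↦ BA
    C ↦ ABA

A->CC, B->BA, C->ABA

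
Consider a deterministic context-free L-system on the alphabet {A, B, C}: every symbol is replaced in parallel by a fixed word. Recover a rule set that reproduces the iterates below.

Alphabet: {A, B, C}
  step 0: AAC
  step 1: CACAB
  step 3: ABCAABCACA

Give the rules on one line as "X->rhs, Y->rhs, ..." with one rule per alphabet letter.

  step 0 ⇒ step 1: AAC ⇒ CA·CA·B
    A ↦ CA
    C ↦ B
    B ↦ A  (constrained at step 1)

A->CA, B->A, C->B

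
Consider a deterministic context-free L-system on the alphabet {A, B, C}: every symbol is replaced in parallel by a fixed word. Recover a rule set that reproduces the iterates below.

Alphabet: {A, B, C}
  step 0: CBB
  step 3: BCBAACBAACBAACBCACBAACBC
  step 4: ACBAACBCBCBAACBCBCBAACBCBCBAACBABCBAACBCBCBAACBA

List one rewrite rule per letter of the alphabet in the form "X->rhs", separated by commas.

A->BC, B->AC, C->BA

  step 3 ⇒ step 4: BCBAACBAACBAACBCACBAACBC ⇒ AC·BA·AC·BC·BC·BA·AC·BC·BC·BA·AC·BC·BC·BA·AC·BA·BC·BA·AC·BC·BC·BA·AC·BA
    A ↦ BC
    B ↦ AC
    C ↦ BA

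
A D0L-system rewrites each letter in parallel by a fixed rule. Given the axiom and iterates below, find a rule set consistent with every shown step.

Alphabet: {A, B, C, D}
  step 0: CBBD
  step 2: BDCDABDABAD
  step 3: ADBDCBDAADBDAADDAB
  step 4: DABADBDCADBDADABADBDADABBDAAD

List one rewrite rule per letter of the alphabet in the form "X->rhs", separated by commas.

  step 3 ⇒ step 4: ADBDCBDAADBDAADDAB ⇒ DA·B·AD·B·DC·AD·B·DA·DA·B·AD·B·DA·DA·B·B·DA·AD
    A ↦ DA
    B ↦ AD
    C ↦ DC
    D ↦ B

A->DA, B->AD, C->DC, D->B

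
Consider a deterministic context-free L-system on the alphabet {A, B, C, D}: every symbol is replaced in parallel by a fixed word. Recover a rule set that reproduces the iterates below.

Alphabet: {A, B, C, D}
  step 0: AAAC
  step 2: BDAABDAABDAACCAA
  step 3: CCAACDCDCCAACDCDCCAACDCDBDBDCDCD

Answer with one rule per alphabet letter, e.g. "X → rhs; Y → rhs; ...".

A->CD, B->CC, C->BD, D->AA

  step 2 ⇒ step 3: BDAABDAABDAACCAA ⇒ CC·AA·CD·CD·CC·AA·CD·CD·CC·AA·CD·CD·BD·BD·CD·CD
    A ↦ CD
    B ↦ CC
    C ↦ BD
    D ↦ AA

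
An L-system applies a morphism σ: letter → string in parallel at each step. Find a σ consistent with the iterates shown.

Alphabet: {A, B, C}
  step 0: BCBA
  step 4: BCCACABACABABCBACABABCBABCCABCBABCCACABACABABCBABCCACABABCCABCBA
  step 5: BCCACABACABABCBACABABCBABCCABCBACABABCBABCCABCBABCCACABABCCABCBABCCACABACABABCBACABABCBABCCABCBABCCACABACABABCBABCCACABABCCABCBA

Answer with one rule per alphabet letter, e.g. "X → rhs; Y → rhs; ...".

  step 4 ⇒ step 5: BCCACABACABABCBACABABCBABCCABCBABCCACABACABABCBABCCACABABCCABCBA ⇒ BC·CA·CA·BA·CA·BA·BC·BA·CA·BA·BC·BA·BC·CA·BC·BA·CA·BA·BC·BA·BC·CA·BC·BA·BC·CA·CA·BA·BC·CA·BC·BA·BC·CA·CA·BA·CA·BA·BC·BA·CA·BA·BC·BA·BC·CA·BC·BA·BC·CA·CA·BA·CA·BA·BC·BA·BC·CA·CA·BA·BC·CA·BC·BA
    A ↦ BA
    B ↦ BC
    C ↦ CA

A->BA, B->BC, C->CA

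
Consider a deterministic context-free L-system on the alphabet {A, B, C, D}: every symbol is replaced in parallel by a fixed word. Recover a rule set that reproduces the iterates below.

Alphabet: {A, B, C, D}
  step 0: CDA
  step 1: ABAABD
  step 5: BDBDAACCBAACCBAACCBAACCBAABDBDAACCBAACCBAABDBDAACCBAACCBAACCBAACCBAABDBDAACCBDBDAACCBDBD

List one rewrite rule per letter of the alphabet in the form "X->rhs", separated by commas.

  step 0 ⇒ step 1: CDA ⇒ A·BAA·BD
    A ↦ BD
    C ↦ A
    D ↦ BAA
    B ↦ CC  (constrained at step 1)

A->BD, B->CC, C->A, D->BAA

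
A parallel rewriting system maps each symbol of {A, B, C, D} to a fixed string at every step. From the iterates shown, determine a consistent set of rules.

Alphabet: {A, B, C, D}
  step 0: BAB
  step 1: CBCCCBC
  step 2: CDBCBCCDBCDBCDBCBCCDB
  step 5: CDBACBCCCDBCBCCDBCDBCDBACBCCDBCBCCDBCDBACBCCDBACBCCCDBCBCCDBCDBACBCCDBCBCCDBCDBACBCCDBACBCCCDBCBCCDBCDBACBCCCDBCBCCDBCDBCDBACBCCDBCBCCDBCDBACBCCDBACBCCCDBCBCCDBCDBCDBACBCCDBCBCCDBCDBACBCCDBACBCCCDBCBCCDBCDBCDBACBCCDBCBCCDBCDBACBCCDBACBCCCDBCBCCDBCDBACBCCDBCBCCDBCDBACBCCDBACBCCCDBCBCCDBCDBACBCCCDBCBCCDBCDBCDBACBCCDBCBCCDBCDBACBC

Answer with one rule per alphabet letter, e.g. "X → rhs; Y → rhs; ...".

A->C, B->CBC, C->CDB, D->A

  step 1 ⇒ step 2: CBCCCBC ⇒ CDB·CBC·CDB·CDB·CDB·CBC·CDB
    B ↦ CBC
    C ↦ CDB
  step 0 ⇒ step 1: BAB ⇒ CBC·C·CBC
    A ↦ C
    D ↦ A  (constrained at step 2)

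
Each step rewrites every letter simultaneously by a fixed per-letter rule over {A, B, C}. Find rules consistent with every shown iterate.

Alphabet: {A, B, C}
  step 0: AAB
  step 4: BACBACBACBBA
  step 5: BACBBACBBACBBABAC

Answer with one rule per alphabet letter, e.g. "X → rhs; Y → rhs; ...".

A->C, B->BA, C->B

  step 4 ⇒ step 5: BACBACBACBBA ⇒ BA·C·B·BA·C·B·BA·C·B·BA·BA·C
    A ↦ C
    B ↦ BA
    C ↦ B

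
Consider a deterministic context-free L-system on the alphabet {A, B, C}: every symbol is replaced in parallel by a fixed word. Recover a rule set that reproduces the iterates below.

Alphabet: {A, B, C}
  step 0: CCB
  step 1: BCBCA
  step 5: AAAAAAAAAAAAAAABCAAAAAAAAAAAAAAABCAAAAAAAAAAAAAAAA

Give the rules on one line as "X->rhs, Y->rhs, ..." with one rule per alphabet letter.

  step 0 ⇒ step 1: CCB ⇒ BC·BC·A
    B ↦ A
    C ↦ BC
    A ↦ AA  (constrained at step 1)

A->AA, B->A, C->BC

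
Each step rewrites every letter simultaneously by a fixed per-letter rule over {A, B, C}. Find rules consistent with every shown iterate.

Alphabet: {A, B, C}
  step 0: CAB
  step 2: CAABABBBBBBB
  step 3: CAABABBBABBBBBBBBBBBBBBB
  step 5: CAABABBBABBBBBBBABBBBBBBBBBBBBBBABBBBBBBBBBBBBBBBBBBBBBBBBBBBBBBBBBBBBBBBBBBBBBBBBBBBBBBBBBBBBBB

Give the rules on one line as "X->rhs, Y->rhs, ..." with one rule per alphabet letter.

  step 2 ⇒ step 3: CAABABBBBBBB ⇒ CA·AB·AB·BB·AB·BB·BB·BB·BB·BB·BB·BB
    A ↦ AB
    B ↦ BB
    C ↦ CA

A->AB, B->BB, C->CA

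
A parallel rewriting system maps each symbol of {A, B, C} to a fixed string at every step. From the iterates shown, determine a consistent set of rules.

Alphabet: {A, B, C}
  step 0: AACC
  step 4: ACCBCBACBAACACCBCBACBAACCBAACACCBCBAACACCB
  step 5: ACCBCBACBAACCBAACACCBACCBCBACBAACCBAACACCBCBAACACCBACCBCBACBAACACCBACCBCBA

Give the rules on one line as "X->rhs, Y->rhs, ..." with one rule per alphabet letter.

  step 4 ⇒ step 5: ACCBCBACBAACACCBCBACBAACCBAACACCBCBAACACCB ⇒ AC·CB·CB·A·CB·A·AC·CB·A·AC·AC·CB·AC·CB·CB·A·CB·A·AC·CB·A·AC·AC·CB·CB·A·AC·AC·CB·AC·CB·CB·A·CB·A·AC·AC·CB·AC·CB·CB·A
    A ↦ AC
    B ↦ A
    C ↦ CB

A->AC, B->A, C->CB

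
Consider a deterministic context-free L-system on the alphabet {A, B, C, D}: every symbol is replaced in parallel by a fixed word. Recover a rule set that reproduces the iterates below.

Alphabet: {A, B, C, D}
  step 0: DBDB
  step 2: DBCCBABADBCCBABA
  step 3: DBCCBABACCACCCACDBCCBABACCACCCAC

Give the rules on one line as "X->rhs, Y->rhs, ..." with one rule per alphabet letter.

A->AC, B->CC, C->BA, D->DB

  step 2 ⇒ step 3: DBCCBABADBCCBABA ⇒ DB·CC·BA·BA·CC·AC·CC·AC·DB·CC·BA·BA·CC·AC·CC·AC
    A ↦ AC
    B ↦ CC
    C ↦ BA
    D ↦ DB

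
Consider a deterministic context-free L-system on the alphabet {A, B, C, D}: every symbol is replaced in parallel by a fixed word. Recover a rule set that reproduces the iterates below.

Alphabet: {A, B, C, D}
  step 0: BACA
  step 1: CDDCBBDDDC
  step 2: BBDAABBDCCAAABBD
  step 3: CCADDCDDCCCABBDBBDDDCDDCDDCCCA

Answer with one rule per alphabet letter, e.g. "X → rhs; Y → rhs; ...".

  step 2 ⇒ step 3: BBDAABBDCCAAABBD ⇒ C·C·A·DDC·DDC·C·C·A·BBD·BBD·DDC·DDC·DDC·C·C·A
    A ↦ DDC
    B ↦ C
    C ↦ BBD
    D ↦ A

A->DDC, B->C, C->BBD, D->A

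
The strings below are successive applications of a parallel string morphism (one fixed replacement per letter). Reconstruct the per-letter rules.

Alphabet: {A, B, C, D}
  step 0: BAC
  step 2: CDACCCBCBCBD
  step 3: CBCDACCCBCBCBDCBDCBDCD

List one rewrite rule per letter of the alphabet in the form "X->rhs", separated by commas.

A->ACC, B->D, C->CB, D->CD

  step 2 ⇒ step 3: CDACCCBCBCBD ⇒ CB·CD·ACC·CB·CB·CB·D·CB·D·CB·D·CD
    A ↦ ACC
    B ↦ D
    C ↦ CB
    D ↦ CD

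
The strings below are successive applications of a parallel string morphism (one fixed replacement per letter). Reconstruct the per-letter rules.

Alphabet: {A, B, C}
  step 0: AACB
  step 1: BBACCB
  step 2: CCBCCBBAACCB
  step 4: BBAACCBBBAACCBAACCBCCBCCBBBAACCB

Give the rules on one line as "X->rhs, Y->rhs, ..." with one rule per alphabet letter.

A->B, B->CCB, C->A

  step 1 ⇒ step 2: BBACCB ⇒ CCB·CCB·B·A·A·CCB
    A ↦ B
    B ↦ CCB
    C ↦ A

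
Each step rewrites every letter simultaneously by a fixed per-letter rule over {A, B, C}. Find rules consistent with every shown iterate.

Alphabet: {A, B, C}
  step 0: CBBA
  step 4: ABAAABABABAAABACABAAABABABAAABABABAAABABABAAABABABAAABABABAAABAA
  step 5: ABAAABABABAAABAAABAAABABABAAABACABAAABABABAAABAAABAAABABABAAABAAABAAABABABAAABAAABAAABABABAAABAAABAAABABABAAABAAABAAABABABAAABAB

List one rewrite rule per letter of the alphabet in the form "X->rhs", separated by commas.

  step 4 ⇒ step 5: ABAAABABABAAABACABAAABABABAAABABABAAABABABAAABABABAAABABABAAABAA ⇒ AB·AA·AB·AB·AB·AA·AB·AA·AB·AA·AB·AB·AB·AA·AB·AC·AB·AA·AB·AB·AB·AA·AB·AA·AB·AA·AB·AB·AB·AA·AB·AA·AB·AA·AB·AB·AB·AA·AB·AA·AB·AA·AB·AB·AB·AA·AB·AA·AB·AA·AB·AB·AB·AA·AB·AA·AB·AA·AB·AB·AB·AA·AB·AB
    A ↦ AB
    B ↦ AA
    C ↦ AC

A->AB, B->AA, C->AC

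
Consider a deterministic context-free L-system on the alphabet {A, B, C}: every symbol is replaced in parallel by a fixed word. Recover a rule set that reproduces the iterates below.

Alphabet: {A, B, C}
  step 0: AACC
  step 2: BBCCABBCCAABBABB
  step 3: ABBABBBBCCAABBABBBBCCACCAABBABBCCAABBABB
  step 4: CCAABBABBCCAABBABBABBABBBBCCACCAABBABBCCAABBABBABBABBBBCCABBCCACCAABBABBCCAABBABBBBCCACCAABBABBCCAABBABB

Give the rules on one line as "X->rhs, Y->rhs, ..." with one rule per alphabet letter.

  step 3 ⇒ step 4: ABBABBBBCCAABBABBBBCCACCAABBABBCCAABBABB ⇒ CCA·ABB·ABB·CCA·ABB·ABB·ABB·ABB·B·B·CCA·CCA·ABB·ABB·CCA·ABB·ABB·ABB·ABB·B·B·CCA·B·B·CCA·CCA·ABB·ABB·CCA·ABB·ABB·B·B·CCA·CCA·ABB·ABB·CCA·ABB·ABB
    A ↦ CCA
    B ↦ ABB
    C ↦ B

A->CCA, B->ABB, C->B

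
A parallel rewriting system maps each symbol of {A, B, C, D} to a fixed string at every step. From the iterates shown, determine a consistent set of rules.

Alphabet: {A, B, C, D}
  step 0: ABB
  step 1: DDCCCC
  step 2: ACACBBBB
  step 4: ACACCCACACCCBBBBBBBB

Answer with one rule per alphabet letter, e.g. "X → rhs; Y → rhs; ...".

  step 1 ⇒ step 2: DDCCCC ⇒ AC·AC·B·B·B·B
    C ↦ B
    D ↦ AC
  step 0 ⇒ step 1: ABB ⇒ DD·CC·CC
    A ↦ DD
  step 0 ⇒ step 1: ABB ⇒ DD·CC·CC
    B ↦ CC

A->DD, B->CC, C->B, D->AC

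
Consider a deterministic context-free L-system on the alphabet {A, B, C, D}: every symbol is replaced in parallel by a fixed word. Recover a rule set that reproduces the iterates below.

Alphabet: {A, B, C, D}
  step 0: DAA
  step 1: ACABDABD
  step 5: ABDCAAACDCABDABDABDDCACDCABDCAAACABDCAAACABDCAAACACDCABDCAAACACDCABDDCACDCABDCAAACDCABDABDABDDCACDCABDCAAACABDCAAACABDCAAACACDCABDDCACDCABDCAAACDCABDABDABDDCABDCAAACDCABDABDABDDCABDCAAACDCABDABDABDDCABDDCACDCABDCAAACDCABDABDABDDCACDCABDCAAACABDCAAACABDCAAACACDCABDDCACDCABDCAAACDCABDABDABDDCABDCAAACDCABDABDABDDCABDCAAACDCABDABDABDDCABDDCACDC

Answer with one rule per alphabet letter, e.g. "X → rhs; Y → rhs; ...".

  step 0 ⇒ step 1: DAA ⇒ AC·ABD·ABD
    A ↦ ABD
    D ↦ AC
    B ↦ CAA  (constrained at step 1)
    C ↦ DC  (constrained at step 1)

A->ABD, B->CAA, C->DC, D->AC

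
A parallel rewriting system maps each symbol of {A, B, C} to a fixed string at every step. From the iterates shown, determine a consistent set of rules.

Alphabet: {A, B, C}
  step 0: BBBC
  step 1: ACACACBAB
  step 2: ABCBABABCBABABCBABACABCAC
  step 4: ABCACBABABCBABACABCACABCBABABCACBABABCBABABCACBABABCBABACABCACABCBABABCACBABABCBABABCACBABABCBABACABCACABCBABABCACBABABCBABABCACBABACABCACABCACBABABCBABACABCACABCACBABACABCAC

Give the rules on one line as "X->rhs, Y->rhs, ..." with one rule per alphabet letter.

A->ABC, B->AC, C->BAB

  step 1 ⇒ step 2: ACACACBAB ⇒ ABC·BAB·ABC·BAB·ABC·BAB·AC·ABC·AC
    A ↦ ABC
    B ↦ AC
    C ↦ BAB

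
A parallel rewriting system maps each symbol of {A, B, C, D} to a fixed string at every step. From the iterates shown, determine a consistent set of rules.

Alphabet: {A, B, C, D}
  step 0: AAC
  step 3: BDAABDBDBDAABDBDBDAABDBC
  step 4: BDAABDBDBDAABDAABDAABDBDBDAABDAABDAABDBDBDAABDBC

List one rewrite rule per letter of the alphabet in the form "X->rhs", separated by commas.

A->BD, B->BD, C->BC, D->AA

  step 3 ⇒ step 4: BDAABDBDBDAABDBDBDAABDBC ⇒ BD·AA·BD·BD·BD·AA·BD·AA·BD·AA·BD·BD·BD·AA·BD·AA·BD·AA·BD·BD·BD·AA·BD·BC
    A ↦ BD
    B ↦ BD
    C ↦ BC
    D ↦ AA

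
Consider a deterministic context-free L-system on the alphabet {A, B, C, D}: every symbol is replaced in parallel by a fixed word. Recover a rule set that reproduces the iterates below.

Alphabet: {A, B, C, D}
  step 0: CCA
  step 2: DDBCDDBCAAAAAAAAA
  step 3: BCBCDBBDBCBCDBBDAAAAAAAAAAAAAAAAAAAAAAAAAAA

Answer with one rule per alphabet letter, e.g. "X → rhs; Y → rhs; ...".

A->AAA, B->D, C->BBD, D->BC

  step 2 ⇒ step 3: DDBCDDBCAAAAAAAAA ⇒ BC·BC·D·BBD·BC·BC·D·BBD·AAA·AAA·AAA·AAA·AAA·AAA·AAA·AAA·AAA
    A ↦ AAA
    B ↦ D
    C ↦ BBD
    D ↦ BC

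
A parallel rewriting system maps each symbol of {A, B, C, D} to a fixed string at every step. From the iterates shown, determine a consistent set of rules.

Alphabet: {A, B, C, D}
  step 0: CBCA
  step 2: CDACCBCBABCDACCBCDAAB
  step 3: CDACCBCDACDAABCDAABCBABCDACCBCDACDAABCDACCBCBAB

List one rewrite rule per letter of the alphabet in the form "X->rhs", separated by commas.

  step 2 ⇒ step 3: CDACCBCBABCDACCBCDAAB ⇒ CDA·C·CB·CDA·CDA·AB·CDA·AB·CB·AB·CDA·C·CB·CDA·CDA·AB·CDA·C·CB·CB·AB
    A ↦ CB
    B ↦ AB
    C ↦ CDA
    D ↦ C

A->CB, B->AB, C->CDA, D->C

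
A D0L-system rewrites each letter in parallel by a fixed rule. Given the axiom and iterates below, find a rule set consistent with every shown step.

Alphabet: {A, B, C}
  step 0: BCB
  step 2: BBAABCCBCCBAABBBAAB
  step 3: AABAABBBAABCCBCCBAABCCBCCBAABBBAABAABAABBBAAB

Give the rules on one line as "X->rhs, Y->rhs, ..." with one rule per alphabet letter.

  step 2 ⇒ step 3: BBAABCCBCCBAABBBAAB ⇒ AAB·AAB·B·B·AAB·CCB·CCB·AAB·CCB·CCB·AAB·B·B·AAB·AAB·AAB·B·B·AAB
    A ↦ B
    B ↦ AAB
    C ↦ CCB

A->B, B->AAB, C->CCB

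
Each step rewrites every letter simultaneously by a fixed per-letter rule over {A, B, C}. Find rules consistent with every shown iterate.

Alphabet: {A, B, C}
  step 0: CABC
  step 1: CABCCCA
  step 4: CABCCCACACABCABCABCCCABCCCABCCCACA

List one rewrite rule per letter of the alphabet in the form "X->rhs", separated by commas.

  step 0 ⇒ step 1: CABC ⇒ CA·B·CC·CA
    A ↦ B
    B ↦ CC
    C ↦ CA

A->B, B->CC, C->CA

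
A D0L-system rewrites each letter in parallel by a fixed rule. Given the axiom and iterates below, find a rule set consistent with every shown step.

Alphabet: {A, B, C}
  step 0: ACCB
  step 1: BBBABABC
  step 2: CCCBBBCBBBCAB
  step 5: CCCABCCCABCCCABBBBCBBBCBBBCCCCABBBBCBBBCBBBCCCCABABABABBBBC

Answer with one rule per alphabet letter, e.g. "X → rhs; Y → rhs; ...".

  step 1 ⇒ step 2: BBBABABC ⇒ C·C·C·BBB·C·BBB·C·AB
    A ↦ BBB
    B ↦ C
    C ↦ AB

A->BBB, B->C, C->AB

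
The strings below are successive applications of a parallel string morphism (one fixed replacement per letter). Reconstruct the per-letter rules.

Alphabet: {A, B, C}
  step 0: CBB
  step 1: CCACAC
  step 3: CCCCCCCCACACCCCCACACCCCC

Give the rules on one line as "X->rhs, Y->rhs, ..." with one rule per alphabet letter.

  step 0 ⇒ step 1: CBB ⇒ CC·AC·AC
    B ↦ AC
    C ↦ CC
    A ↦ BB  (constrained at step 1)

A->BB, B->AC, C->CC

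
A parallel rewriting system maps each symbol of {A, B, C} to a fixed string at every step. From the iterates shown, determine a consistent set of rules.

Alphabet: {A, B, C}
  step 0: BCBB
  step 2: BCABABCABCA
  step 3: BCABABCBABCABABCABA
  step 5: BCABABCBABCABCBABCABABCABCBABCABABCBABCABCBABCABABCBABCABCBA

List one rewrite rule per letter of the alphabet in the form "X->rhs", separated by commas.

  step 2 ⇒ step 3: BCABABCABCA ⇒ BC·A·BA·BC·BA·BC·A·BA·BC·A·BA
    A ↦ BA
    B ↦ BC
    C ↦ A

A->BA, B->BC, C->A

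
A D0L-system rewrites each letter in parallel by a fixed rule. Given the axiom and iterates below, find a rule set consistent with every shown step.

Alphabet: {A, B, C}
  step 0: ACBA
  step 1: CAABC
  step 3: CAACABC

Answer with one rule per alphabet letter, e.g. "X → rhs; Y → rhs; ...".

A->C, B->AB, C->A

  step 0 ⇒ step 1: ACBA ⇒ C·A·AB·C
    A ↦ C
    B ↦ AB
    C ↦ A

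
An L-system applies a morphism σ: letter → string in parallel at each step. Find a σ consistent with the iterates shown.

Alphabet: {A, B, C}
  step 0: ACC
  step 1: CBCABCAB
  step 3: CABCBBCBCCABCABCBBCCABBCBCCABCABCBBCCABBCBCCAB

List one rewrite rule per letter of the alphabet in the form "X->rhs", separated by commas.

  step 0 ⇒ step 1: ACC ⇒ CB·CAB·CAB
    A ↦ CB
    C ↦ CAB
    B ↦ BC  (constrained at step 1)

A->CB, B->BC, C->CAB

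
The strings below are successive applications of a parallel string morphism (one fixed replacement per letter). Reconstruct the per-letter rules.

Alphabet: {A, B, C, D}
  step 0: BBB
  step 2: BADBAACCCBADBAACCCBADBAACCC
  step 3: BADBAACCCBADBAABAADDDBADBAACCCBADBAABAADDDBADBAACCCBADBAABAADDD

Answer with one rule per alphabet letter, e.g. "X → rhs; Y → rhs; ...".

A->BAA, B->BAD, C->D, D->CCC

  step 2 ⇒ step 3: BADBAACCCBADBAACCCBADBAACCC ⇒ BAD·BAA·CCC·BAD·BAA·BAA·D·D·D·BAD·BAA·CCC·BAD·BAA·BAA·D·D·D·BAD·BAA·CCC·BAD·BAA·BAA·D·D·D
    A ↦ BAA
    B ↦ BAD
    C ↦ D
    D ↦ CCC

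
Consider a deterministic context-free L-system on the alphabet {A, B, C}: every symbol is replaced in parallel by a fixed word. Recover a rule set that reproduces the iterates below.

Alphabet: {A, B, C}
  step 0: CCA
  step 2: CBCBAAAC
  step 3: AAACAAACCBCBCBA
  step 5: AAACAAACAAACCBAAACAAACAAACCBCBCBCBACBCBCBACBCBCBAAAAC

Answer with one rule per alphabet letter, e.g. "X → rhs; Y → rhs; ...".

A->CB, B->AAC, C->A

  step 2 ⇒ step 3: CBCBAAAC ⇒ A·AAC·A·AAC·CB·CB·CB·A
    A ↦ CB
    B ↦ AAC
    C ↦ A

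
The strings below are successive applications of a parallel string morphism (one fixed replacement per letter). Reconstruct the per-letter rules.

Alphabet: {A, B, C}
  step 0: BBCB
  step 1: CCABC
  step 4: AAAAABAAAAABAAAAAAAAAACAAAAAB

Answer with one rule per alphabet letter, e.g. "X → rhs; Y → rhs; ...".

A->AA, B->C, C->AB

  step 0 ⇒ step 1: BBCB ⇒ C·C·AB·C
    B ↦ C
    C ↦ AB
    A ↦ AA  (constrained at step 1)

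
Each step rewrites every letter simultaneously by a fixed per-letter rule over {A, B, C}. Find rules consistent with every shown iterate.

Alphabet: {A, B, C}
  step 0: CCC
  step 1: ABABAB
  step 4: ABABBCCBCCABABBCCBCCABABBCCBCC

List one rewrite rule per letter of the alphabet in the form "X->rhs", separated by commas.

  step 0 ⇒ step 1: CCC ⇒ AB·AB·AB
    C ↦ AB
    A ↦ B  (constrained at step 1)
    B ↦ CC  (constrained at step 1)

A->B, B->CC, C->AB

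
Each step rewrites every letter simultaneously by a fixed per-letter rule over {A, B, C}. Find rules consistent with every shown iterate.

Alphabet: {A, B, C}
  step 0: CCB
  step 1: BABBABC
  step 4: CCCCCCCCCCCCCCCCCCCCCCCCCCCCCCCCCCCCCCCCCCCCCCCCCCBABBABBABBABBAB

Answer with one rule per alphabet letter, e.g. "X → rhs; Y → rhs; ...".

  step 0 ⇒ step 1: CCB ⇒ BAB·BAB·C
    B ↦ C
    C ↦ BAB
    A ↦ CCC  (constrained at step 1)

A->CCC, B->C, C->BAB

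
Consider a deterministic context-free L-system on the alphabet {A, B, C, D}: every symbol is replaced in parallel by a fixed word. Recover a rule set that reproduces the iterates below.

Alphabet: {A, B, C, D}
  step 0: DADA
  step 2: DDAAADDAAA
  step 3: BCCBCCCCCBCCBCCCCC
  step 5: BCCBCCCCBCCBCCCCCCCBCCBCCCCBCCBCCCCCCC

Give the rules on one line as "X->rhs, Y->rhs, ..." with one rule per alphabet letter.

  step 2 ⇒ step 3: DDAAADDAAA ⇒ BCC·BCC·C·C·C·BCC·BCC·C·C·C
    A ↦ C
    D ↦ BCC
    B ↦ DD  (constrained at step 3)
    C ↦ A  (constrained at step 3)

A->C, B->DD, C->A, D->BCC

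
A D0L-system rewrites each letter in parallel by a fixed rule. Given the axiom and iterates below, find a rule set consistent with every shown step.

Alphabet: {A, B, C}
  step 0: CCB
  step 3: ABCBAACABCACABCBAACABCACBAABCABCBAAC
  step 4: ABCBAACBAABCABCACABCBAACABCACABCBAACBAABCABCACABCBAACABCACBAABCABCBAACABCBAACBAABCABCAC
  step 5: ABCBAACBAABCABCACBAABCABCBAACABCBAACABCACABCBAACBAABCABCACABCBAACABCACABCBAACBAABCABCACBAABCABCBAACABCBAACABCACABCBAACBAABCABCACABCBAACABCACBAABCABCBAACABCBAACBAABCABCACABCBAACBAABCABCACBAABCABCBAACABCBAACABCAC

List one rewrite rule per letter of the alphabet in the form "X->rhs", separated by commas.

A->ABC, B->BA, C->AC

  step 4 ⇒ step 5: ABCBAACBAABCABCACABCBAACABCACABCBAACBAABCABCACABCBAACABCACBAABCABCBAACABCBAACBAABCABCAC ⇒ ABC·BA·AC·BA·ABC·ABC·AC·BA·ABC·ABC·BA·AC·ABC·BA·AC·ABC·AC·ABC·BA·AC·BA·ABC·ABC·AC·ABC·BA·AC·ABC·AC·ABC·BA·AC·BA·ABC·ABC·AC·BA·ABC·ABC·BA·AC·ABC·BA·AC·ABC·AC·ABC·BA·AC·BA·ABC·ABC·AC·ABC·BA·AC·ABC·AC·BA·ABC·ABC·BA·AC·ABC·BA·AC·BA·ABC·ABC·AC·ABC·BA·AC·BA·ABC·ABC·AC·BA·ABC·ABC·BA·AC·ABC·BA·AC·ABC·AC
    A ↦ ABC
    B ↦ BA
    C ↦ AC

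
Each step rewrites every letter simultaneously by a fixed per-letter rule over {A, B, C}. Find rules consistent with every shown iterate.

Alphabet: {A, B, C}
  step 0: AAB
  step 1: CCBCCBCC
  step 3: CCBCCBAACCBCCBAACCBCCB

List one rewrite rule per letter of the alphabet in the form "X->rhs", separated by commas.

A->CCB, B->CC, C->A

  step 0 ⇒ step 1: AAB ⇒ CCB·CCB·CC
    A ↦ CCB
    B ↦ CC
    C ↦ A  (constrained at step 1)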